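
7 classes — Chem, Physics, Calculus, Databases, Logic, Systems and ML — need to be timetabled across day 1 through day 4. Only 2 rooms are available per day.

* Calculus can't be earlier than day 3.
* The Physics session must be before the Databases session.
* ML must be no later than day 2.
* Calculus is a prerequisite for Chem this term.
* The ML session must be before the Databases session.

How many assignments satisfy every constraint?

Splitting on Physics: it can be day 1 (24), day 2 (18), day 3 (6). Listing each branch's schedules as (Chem, Calculus, Databases, Logic, Systems, ML) by day number:
Physics=day 1: (4,3,2,2,3,1) (4,3,2,2,4,1) (4,3,2,3,2,1) (4,3,2,3,4,1) (4,3,2,4,2,1) (4,3,2,4,3,1) (4,3,3,1,2,2) (4,3,3,1,4,2) (4,3,3,2,1,2) (4,3,3,2,2,1) (4,3,3,2,4,1) (4,3,3,2,4,2) (4,3,3,4,1,2) (4,3,3,4,2,1) (4,3,3,4,2,2) (4,3,4,1,2,2) (4,3,4,1,3,2) (4,3,4,2,1,2) (4,3,4,2,2,1) (4,3,4,2,3,1) (4,3,4,2,3,2) (4,3,4,3,1,2) (4,3,4,3,2,1) (4,3,4,3,2,2) — 24.
Physics=day 2: (4,3,3,1,1,2) (4,3,3,1,2,1) (4,3,3,1,4,1) (4,3,3,1,4,2) (4,3,3,2,1,1) (4,3,3,2,4,1) (4,3,3,4,1,1) (4,3,3,4,1,2) (4,3,3,4,2,1) (4,3,4,1,1,2) (4,3,4,1,2,1) (4,3,4,1,3,1) (4,3,4,1,3,2) (4,3,4,2,1,1) (4,3,4,2,3,1) (4,3,4,3,1,1) (4,3,4,3,1,2) (4,3,4,3,2,1) — 18.
Physics=day 3: (4,3,4,1,1,2) (4,3,4,1,2,1) (4,3,4,1,2,2) (4,3,4,2,1,1) (4,3,4,2,1,2) (4,3,4,2,2,1) — 6.
Summing: 24 + 18 + 6 = 48.

48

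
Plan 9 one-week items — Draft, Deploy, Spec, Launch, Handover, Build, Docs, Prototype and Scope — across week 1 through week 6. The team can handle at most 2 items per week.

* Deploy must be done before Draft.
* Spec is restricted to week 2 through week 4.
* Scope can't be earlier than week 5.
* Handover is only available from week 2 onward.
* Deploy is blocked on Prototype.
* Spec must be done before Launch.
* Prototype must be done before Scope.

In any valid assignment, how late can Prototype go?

week 4

Downstream work caps Prototype at week 4.
Prototype at week 4 is achievable: Spec=week 2, Launch=week 3, Draft=week 6, Build=week 1, Docs=week 1, Handover=week 2, Prototype=week 4, Deploy=week 5, Scope=week 5.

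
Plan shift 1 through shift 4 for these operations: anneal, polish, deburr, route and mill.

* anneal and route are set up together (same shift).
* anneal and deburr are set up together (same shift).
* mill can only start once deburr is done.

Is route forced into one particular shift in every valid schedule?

No

route can be shift 1 (e.g. anneal -> shift 1; route -> shift 1; mill -> shift 2; deburr -> shift 1; polish -> shift 1) or shift 2 (e.g. polish=shift 1; deburr=shift 2; anneal=shift 2; route=shift 2; mill=shift 3).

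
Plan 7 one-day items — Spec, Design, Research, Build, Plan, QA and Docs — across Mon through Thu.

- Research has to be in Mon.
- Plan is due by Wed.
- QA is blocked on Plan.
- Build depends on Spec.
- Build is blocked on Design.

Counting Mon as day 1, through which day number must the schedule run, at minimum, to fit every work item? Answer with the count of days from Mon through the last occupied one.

The precedence chain requires at least 2 distinct days.
2 works (last occupied day: Tue): for example Research -> Mon, Design -> Mon, Build -> Tue, Plan -> Mon, Spec -> Mon, QA -> Tue, Docs -> Mon.

2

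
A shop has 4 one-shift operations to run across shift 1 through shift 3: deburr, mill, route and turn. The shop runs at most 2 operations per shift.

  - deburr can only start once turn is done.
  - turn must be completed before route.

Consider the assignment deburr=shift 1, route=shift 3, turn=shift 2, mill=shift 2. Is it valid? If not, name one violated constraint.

deburr can only start once turn is done — violated.
turn must be completed before route — holds.
The shop runs at most 2 operations per shift — holds.

Invalid. deburr can only start once turn is done.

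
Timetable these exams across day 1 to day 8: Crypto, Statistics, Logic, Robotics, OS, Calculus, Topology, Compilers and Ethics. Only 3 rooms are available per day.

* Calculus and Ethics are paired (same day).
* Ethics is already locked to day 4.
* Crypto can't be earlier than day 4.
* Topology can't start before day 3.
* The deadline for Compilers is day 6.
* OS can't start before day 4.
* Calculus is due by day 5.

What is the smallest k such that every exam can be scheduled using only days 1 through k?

With at most 3 per day and 9 exams, at least 3 days are needed.
Crypto can't be placed before day 4, so the schedule must run through at least day 4.
Could 4 days be enough, i.e. nothing placed later than day 4? No: Crypto's window within 4 days is {day 4}; OS's window within 4 days is {day 4}; Calculus's window within 4 days is {day 1, day 2, day 3, day 4}; Ethics's window within 4 days is {day 4}; Calculus must be in the same day as Ethics (in {day 4}) → {day 4}; that puts Crypto, OS, Calculus and Ethics all in day 4 — more than 3 per day.
So 4 days is not enough.
5 works (last occupied day: day 5): for example OS=day 5; Robotics=day 1; Ethics=day 4; Crypto=day 4; Logic=day 1; Calculus=day 4; Topology=day 3; Compilers=day 2; Statistics=day 1.

5 days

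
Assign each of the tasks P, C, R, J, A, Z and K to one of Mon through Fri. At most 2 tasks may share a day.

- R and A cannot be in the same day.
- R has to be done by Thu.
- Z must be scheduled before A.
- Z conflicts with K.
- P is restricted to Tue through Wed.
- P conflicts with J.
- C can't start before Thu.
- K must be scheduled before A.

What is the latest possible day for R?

R's own window allows nothing later than Thu.
R at Thu is achievable: R -> Thu; P -> Tue; K -> Tue; A -> Wed; Z -> Mon; J -> Mon; C -> Thu.

Thu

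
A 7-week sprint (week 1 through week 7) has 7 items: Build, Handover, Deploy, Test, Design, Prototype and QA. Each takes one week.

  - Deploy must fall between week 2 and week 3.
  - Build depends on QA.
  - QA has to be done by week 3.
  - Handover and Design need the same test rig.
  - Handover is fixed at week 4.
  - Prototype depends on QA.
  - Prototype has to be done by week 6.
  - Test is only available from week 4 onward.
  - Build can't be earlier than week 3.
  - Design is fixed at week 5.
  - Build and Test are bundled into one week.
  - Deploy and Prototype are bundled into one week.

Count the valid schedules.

Splitting on Build: it can be week 4 (3), week 5 (3), week 6 (3), week 7 (3). Listing each branch's schedules as (Handover, Deploy, Test, Design, Prototype, QA) by week number:
Build=week 4: (4,2,4,5,2,1) (4,3,4,5,3,1) (4,3,4,5,3,2) — 3.
Build=week 5: (4,2,5,5,2,1) (4,3,5,5,3,1) (4,3,5,5,3,2) — 3.
Build=week 6: (4,2,6,5,2,1) (4,3,6,5,3,1) (4,3,6,5,3,2) — 3.
Build=week 7: (4,2,7,5,2,1) (4,3,7,5,3,1) (4,3,7,5,3,2) — 3.
Summing: 3 + 3 + 3 + 3 = 12.

12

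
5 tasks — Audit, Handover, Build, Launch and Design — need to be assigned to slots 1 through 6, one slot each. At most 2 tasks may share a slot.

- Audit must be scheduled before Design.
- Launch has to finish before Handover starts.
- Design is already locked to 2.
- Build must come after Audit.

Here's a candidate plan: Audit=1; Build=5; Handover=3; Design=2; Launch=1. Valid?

Build must come after Audit — holds.
At most 2 tasks may share a slot — holds.
Launch has to finish before Handover starts — holds.
Audit must be scheduled before Design — holds.
Design is already locked to 2 — holds.

Yes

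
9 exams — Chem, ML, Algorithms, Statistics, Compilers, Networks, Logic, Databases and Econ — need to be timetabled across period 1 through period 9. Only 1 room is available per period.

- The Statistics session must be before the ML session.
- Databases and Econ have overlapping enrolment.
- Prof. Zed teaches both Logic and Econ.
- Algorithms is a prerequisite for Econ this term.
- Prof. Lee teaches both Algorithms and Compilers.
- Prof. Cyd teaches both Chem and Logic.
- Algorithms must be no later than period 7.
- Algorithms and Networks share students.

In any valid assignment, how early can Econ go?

Precedence pushes Econ to at least period 2.
Econ at period 2 is achievable: Chem in period 5; Algorithms in period 1; Databases in period 9; Networks in period 7; Compilers in period 6; ML in period 4; Statistics in period 3; Logic in period 8; Econ in period 2.

period 2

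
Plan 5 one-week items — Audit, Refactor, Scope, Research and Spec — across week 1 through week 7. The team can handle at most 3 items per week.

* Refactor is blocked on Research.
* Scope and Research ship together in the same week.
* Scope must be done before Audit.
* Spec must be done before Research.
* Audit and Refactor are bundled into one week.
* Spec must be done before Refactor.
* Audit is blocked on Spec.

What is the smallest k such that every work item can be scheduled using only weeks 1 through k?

The precedence chain requires at least 3 distinct weeks.
With at most 3 per week and 5 work items, at least 2 weeks are needed.
3 works (last occupied week: week 3): for example Refactor=week 3; Audit=week 3; Research=week 2; Scope=week 2; Spec=week 1.

3 weeks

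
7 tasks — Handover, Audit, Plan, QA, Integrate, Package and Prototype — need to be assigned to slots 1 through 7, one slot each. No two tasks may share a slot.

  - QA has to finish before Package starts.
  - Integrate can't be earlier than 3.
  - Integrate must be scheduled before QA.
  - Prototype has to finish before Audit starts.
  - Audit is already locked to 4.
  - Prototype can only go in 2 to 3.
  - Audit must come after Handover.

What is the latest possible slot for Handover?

Downstream work caps Handover at 3.
Handover at 3 is achievable: Package -> 7; Prototype -> 2; Handover -> 3; Audit -> 4; QA -> 6; Plan -> 1; Integrate -> 5.

3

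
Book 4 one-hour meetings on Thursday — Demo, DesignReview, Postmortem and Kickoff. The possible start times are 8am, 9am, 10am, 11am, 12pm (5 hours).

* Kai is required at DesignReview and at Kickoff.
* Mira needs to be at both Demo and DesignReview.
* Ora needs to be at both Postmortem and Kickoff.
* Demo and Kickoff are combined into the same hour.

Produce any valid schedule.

Postmortem in 9am; DesignReview in 9am; Demo in 8am; Kickoff in 8am

Checking: Demo(8am) != DesignReview(9am); DesignReview(9am) != Kickoff(8am); Postmortem(9am) != Kickoff(8am); Demo = Kickoff = 8am.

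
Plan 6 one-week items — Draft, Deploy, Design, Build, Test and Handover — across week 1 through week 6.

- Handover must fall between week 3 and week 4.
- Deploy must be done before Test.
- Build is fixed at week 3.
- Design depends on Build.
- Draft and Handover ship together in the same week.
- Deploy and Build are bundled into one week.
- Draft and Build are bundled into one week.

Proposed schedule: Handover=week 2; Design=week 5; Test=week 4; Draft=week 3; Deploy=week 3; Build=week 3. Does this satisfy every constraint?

No. Handover must fall between week 3 and week 4 is not satisfied.

Design depends on Build — holds.
Deploy must be done before Test — holds.
Build is fixed at week 3 — holds.
Draft and Handover ship together in the same week — violated.
Handover must fall between week 3 and week 4 — violated.
Deploy and Build are bundled into one week — holds.
Draft and Build are bundled into one week — holds.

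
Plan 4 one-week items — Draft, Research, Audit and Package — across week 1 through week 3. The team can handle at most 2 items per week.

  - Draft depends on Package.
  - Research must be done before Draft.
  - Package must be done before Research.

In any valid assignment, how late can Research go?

Precedence pushes Research to at least week 2; downstream work caps Research at week 2.
Research at week 2 is achievable: Package in week 1; Research in week 2; Draft in week 3; Audit in week 1.

week 2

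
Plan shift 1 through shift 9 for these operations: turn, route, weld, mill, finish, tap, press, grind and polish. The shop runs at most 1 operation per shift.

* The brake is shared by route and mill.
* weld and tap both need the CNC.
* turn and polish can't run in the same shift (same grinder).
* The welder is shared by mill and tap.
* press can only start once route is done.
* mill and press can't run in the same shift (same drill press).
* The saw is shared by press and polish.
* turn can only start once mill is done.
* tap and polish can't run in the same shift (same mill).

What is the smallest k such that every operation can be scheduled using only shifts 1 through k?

The precedence chain requires at least 2 distinct shifts.
With at most 1 per shift and 9 operations, at least 9 shifts are needed.
9 works (last occupied shift: shift 9): for example tap in shift 7, finish in shift 6, turn in shift 2, grind in shift 8, polish in shift 9, weld in shift 5, press in shift 4, mill in shift 1, route in shift 3.

9 shifts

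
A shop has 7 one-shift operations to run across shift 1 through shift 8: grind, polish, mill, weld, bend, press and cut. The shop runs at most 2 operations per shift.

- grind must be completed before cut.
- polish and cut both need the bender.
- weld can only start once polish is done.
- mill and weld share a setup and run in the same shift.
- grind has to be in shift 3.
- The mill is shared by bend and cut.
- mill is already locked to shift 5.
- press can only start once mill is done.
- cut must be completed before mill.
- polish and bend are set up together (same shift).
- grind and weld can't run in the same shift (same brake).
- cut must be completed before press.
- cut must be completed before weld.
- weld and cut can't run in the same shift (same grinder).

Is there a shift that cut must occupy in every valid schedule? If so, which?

shift 4

grind is fixed at shift 3 and must come before cut, so cut is at least shift 4.
mill is fixed at shift 5 and must come after cut, so cut is at most shift 4.
So cut must be shift 4.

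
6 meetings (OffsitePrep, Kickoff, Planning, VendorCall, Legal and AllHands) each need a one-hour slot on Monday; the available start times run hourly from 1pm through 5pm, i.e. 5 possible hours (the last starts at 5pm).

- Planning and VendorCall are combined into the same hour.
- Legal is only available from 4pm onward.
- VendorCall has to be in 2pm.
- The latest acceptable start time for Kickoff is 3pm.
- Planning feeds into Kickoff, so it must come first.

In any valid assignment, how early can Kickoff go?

Precedence pushes Kickoff to at least 3pm; Kickoff's own window allows nothing later than 3pm.
Kickoff at 3pm is achievable: OffsitePrep -> 1pm; Planning -> 2pm; AllHands -> 1pm; Kickoff -> 3pm; Legal -> 4pm; VendorCall -> 2pm.

3pm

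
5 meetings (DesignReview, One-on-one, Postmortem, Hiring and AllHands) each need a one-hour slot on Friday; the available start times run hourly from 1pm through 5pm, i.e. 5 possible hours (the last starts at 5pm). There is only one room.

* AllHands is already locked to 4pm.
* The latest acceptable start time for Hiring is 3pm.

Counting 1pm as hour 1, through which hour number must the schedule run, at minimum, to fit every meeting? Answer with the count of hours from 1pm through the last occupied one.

With at most 1 per hour and 5 meetings, at least 5 hours are needed.
AllHands can't be placed before 4pm — that is hour 4 counting from 1pm — so the schedule must run through at least 4 hours.
5 works (last occupied hour: 5pm): for example Hiring -> 1pm, One-on-one -> 3pm, Postmortem -> 5pm, AllHands -> 4pm, DesignReview -> 2pm.

5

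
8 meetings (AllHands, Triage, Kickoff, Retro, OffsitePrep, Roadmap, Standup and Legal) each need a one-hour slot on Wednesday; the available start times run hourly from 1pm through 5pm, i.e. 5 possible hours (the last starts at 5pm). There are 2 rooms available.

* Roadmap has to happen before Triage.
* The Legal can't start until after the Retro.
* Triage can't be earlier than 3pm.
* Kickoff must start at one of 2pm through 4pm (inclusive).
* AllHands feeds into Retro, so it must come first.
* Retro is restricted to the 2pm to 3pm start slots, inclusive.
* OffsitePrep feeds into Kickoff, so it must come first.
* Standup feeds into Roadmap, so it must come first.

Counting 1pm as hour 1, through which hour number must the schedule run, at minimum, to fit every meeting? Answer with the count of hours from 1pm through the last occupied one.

The precedence chain requires at least 3 distinct hours.
With at most 2 per hour and 8 meetings, at least 4 hours are needed.
4 works (last occupied hour: 4pm): for example OffsitePrep in 3pm; Retro in 2pm; Legal in 4pm; AllHands in 1pm; Kickoff in 4pm; Standup in 1pm; Roadmap in 2pm; Triage in 3pm.

4 hours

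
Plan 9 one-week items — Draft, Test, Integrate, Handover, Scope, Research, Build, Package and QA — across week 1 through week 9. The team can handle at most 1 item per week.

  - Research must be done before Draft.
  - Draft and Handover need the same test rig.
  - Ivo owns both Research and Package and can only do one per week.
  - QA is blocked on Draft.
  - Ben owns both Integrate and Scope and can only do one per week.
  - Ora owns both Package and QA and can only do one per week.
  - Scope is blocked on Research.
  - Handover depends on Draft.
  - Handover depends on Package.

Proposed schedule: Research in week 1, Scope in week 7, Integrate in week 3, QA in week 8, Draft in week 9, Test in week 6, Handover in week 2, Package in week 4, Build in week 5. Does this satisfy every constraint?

No — it violates: Handover depends on Draft

Research must be done before Draft — holds.
Handover depends on Draft — violated.
The team can handle at most 1 item per week — holds.
Ivo owns both Research and Package and can only do one per week — holds.
Scope is blocked on Research — holds.
Ben owns both Integrate and Scope and can only do one per week — holds.
Handover depends on Package — violated.
Draft and Handover need the same test rig — holds.
Ora owns both Package and QA and can only do one per week — holds.
QA is blocked on Draft — violated.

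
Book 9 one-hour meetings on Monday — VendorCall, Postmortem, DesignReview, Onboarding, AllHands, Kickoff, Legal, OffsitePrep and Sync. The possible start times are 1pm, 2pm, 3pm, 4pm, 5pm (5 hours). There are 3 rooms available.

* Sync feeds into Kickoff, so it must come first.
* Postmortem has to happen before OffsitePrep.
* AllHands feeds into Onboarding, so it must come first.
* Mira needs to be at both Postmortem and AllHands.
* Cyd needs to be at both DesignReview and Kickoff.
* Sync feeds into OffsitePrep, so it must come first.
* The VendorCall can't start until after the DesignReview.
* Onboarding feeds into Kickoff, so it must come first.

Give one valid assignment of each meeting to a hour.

Legal -> 3pm; Kickoff -> 3pm; VendorCall -> 2pm; DesignReview -> 1pm; Sync -> 1pm; Postmortem -> 2pm; Onboarding -> 2pm; AllHands -> 1pm; OffsitePrep -> 3pm

Checking: Sync(1pm) before Kickoff(3pm); Postmortem(2pm) before OffsitePrep(3pm); Sync(1pm) before OffsitePrep(3pm); DesignReview(1pm) before VendorCall(2pm); Onboarding(2pm) before Kickoff(3pm); AllHands(1pm) before Onboarding(2pm); DesignReview(1pm) != Kickoff(3pm); Postmortem(2pm) != AllHands(1pm); max 3 per hour (cap 3).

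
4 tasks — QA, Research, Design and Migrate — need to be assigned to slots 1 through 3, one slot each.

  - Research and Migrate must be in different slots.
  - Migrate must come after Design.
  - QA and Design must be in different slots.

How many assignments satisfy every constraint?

Splitting on QA: it can be 1 (2), 2 (4), 3 (6). Listing each branch's schedules as (Research, Design, Migrate):
QA=1: (1,2,3) (2,2,3) — 2.
QA=2: (1,1,2) (1,1,3) (2,1,3) (3,1,2) — 4.
QA=3: (1,1,2) (1,1,3) (1,2,3) (2,1,3) (2,2,3) (3,1,2) — 6.
Summing: 2 + 4 + 6 = 12.

12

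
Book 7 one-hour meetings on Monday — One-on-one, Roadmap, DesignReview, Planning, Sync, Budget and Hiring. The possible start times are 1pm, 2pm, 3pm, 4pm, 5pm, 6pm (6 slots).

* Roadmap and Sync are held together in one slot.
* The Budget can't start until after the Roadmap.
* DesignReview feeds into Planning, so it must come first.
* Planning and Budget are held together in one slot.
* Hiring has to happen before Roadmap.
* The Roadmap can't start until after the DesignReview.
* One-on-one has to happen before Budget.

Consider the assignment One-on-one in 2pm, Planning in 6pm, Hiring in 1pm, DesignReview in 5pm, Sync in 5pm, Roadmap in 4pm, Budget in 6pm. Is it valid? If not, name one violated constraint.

DesignReview feeds into Planning, so it must come first — holds.
The Roadmap can't start until after the DesignReview — violated.
Roadmap and Sync are held together in one slot — violated.
One-on-one has to happen before Budget — holds.
Hiring has to happen before Roadmap — holds.
Planning and Budget are held together in one slot — holds.
The Budget can't start until after the Roadmap — holds.

No. The Roadmap can't start until after the DesignReview is not satisfied.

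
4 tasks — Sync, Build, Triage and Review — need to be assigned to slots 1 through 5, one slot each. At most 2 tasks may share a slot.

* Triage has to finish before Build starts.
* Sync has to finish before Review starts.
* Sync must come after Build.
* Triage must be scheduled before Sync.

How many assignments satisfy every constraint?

5

Splitting on Sync: it can be 3 (2), 4 (3). Listing each branch's schedules as (Build, Triage, Review):
Sync=3: (2,1,4) (2,1,5) — 2.
Sync=4: (2,1,5) (3,1,5) (3,2,5) — 3.
Summing: 2 + 3 = 5.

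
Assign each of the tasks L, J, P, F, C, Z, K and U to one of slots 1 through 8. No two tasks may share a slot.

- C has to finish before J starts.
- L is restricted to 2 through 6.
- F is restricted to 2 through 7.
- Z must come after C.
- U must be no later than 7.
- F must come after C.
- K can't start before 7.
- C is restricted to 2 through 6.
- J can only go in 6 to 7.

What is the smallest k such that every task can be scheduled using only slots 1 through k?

The precedence chain requires at least 2 distinct slots.
With at most 1 per slot and 8 tasks, at least 8 slots are needed.
K can't be placed before 7, so the schedule must run through at least slot 7.
8 works (last occupied slot: 8): for example K=7, P=8, J=6, F=4, U=1, L=3, Z=5, C=2.

8 slots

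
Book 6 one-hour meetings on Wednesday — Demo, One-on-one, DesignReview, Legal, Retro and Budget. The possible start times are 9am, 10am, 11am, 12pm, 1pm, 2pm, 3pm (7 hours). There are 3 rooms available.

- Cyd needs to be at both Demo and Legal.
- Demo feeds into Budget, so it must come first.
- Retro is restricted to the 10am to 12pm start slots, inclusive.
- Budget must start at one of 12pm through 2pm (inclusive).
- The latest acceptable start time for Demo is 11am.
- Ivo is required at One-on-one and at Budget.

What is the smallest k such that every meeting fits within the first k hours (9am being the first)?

The precedence chain requires at least 2 distinct hours.
With at most 3 per hour and 6 meetings, at least 2 hours are needed.
Budget can't be placed before 12pm — that is hour 4 counting from 9am — so the schedule must run through at least 4 hours.
4 works (last occupied hour: 12pm): for example Demo in 9am, Budget in 12pm, One-on-one in 9am, Retro in 10am, Legal in 10am, DesignReview in 9am.

4 hours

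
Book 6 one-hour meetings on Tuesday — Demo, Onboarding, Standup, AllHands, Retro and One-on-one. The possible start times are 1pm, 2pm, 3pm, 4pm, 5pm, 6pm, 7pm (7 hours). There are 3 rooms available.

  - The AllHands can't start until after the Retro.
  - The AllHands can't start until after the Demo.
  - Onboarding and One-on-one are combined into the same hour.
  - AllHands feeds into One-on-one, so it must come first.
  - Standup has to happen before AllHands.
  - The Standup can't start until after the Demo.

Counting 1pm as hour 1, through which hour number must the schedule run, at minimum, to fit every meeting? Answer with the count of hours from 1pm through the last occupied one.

The precedence chain requires at least 4 distinct hours.
With at most 3 per hour and 6 meetings, at least 2 hours are needed.
4 works (last occupied hour: 4pm): for example One-on-one in 4pm; Demo in 1pm; Standup in 2pm; Retro in 1pm; AllHands in 3pm; Onboarding in 4pm.

4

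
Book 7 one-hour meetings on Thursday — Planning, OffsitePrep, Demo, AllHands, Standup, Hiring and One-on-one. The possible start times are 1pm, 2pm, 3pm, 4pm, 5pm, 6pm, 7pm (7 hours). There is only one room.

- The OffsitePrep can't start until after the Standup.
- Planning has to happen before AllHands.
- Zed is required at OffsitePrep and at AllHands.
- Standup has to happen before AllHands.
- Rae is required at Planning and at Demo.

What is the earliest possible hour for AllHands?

Precedence pushes AllHands to at least 2pm.
AllHands at 3pm is achievable: AllHands in 3pm; Hiring in 6pm; Standup in 1pm; One-on-one in 7pm; Planning in 2pm; OffsitePrep in 4pm; Demo in 5pm.
Nothing earlier works — the conflict and capacity constraints rule out every hour before 3pm.

3pm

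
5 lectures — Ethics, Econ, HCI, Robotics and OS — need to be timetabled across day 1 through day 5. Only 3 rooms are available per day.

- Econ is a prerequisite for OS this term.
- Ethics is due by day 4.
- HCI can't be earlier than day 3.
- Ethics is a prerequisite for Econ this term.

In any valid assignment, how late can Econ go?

Precedence pushes Econ to at least day 2; downstream work caps Econ at day 4.
Econ at day 4 is achievable: Econ in day 4, Robotics in day 1, Ethics in day 1, HCI in day 3, OS in day 5.

day 4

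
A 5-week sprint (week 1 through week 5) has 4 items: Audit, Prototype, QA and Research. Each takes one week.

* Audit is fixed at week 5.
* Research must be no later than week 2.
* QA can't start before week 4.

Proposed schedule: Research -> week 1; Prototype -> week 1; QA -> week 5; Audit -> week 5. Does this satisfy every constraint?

Valid

Research must be no later than week 2 — holds.
QA can't start before week 4 — holds.
Audit is fixed at week 5 — holds.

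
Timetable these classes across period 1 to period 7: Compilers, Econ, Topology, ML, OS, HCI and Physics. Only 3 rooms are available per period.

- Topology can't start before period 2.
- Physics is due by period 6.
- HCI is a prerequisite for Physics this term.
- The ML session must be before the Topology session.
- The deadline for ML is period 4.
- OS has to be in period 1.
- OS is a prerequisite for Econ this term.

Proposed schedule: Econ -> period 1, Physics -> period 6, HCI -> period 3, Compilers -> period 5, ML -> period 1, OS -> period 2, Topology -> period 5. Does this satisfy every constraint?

No — it violates: OS is a prerequisite for Econ this term

HCI is a prerequisite for Physics this term — holds.
Topology can't start before period 2 — holds.
OS is a prerequisite for Econ this term — violated.
Physics is due by period 6 — holds.
The deadline for ML is period 4 — holds.
OS has to be in period 1 — violated.
The ML session must be before the Topology session — holds.
Only 3 rooms are available per period — holds.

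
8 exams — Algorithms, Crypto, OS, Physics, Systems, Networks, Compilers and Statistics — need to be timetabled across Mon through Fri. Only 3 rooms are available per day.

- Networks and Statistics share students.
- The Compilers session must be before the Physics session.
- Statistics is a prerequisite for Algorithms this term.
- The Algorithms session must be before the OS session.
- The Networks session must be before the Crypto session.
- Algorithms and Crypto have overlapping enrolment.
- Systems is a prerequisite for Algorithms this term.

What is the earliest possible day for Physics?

Precedence pushes Physics to at least Tue.
Physics at Tue is achievable: OS in Wed, Crypto in Wed, Algorithms in Tue, Physics in Tue, Statistics in Mon, Networks in Tue, Systems in Mon, Compilers in Mon.

Tue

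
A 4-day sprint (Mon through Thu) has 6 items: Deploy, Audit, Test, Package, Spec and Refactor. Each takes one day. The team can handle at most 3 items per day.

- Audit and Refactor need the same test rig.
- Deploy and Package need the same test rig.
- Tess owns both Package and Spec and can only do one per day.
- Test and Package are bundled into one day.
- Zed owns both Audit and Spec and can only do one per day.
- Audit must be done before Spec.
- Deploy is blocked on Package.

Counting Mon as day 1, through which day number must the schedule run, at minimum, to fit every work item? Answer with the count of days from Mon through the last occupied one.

The precedence chain requires at least 2 distinct days.
With at most 3 per day and 6 work items, at least 2 days are needed.
2 works (last occupied day: Tue): for example Deploy in Tue, Audit in Mon, Refactor in Tue, Test in Mon, Package in Mon, Spec in Tue.

2 days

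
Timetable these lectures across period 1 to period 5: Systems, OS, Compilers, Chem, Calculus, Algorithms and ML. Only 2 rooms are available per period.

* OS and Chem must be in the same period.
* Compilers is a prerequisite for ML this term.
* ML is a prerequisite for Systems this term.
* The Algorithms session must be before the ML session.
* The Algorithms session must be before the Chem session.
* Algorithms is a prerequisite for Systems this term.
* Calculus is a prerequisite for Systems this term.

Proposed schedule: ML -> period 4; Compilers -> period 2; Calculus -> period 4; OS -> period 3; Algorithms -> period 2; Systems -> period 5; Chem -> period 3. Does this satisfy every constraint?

Valid

Compilers is a prerequisite for ML this term — holds.
The Algorithms session must be before the Chem session — holds.
Only 2 rooms are available per period — holds.
ML is a prerequisite for Systems this term — holds.
Calculus is a prerequisite for Systems this term — holds.
The Algorithms session must be before the ML session — holds.
Algorithms is a prerequisite for Systems this term — holds.
OS and Chem must be in the same period — holds.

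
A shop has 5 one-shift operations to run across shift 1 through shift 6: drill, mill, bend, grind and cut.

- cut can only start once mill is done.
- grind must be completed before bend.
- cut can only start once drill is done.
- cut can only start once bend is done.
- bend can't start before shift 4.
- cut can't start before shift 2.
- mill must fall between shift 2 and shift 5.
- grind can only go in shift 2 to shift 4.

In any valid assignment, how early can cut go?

Cut is available from shift 2; precedence pushes cut to at least shift 5.
cut at shift 5 is achievable: grind=shift 2, bend=shift 4, drill=shift 1, cut=shift 5, mill=shift 2.

shift 5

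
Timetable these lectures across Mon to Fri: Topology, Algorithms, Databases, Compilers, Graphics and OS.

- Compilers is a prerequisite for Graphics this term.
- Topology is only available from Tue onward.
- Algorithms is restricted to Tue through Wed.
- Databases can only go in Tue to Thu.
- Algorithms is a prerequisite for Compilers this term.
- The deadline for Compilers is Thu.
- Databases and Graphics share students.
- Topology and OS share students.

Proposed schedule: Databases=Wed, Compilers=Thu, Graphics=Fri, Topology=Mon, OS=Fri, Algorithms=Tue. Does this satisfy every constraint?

No. Topology is only available from Tue onward is not satisfied.

Compilers is a prerequisite for Graphics this term — holds.
Databases and Graphics share students — holds.
Topology and OS share students — holds.
Algorithms is restricted to Tue through Wed — holds.
Databases can only go in Tue to Thu — holds.
Topology is only available from Tue onward — violated.
Algorithms is a prerequisite for Compilers this term — holds.
The deadline for Compilers is Thu — holds.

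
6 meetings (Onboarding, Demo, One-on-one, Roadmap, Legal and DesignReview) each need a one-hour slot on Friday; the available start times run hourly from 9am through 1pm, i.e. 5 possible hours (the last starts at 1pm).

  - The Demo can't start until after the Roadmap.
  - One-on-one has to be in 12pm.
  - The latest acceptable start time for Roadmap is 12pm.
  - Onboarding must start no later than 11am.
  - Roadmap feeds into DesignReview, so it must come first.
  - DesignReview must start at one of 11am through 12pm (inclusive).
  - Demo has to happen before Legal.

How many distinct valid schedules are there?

Splitting on Onboarding: it can be 9am (19), 10am (19), 11am (19). Listing each branch's schedules as (Demo, One-on-one, Roadmap, Legal, DesignReview):
Onboarding=9am: (10am,12pm,9am,11am,11am) (10am,12pm,9am,11am,12pm) (10am,12pm,9am,12pm,11am) (10am,12pm,9am,12pm,12pm) (10am,12pm,9am,1pm,11am) (10am,12pm,9am,1pm,12pm) (11am,12pm,9am,12pm,11am) (11am,12pm,9am,12pm,12pm) (11am,12pm,9am,1pm,11am) (11am,12pm,9am,1pm,12pm) (11am,12pm,10am,12pm,11am) (11am,12pm,10am,12pm,12pm) (11am,12pm,10am,1pm,11am) (11am,12pm,10am,1pm,12pm) (12pm,12pm,9am,1pm,11am) (12pm,12pm,9am,1pm,12pm) (12pm,12pm,10am,1pm,11am) (12pm,12pm,10am,1pm,12pm) (12pm,12pm,11am,1pm,12pm) — 19.
Onboarding=10am: (10am,12pm,9am,11am,11am) (10am,12pm,9am,11am,12pm) (10am,12pm,9am,12pm,11am) (10am,12pm,9am,12pm,12pm) (10am,12pm,9am,1pm,11am) (10am,12pm,9am,1pm,12pm) (11am,12pm,9am,12pm,11am) (11am,12pm,9am,12pm,12pm) (11am,12pm,9am,1pm,11am) (11am,12pm,9am,1pm,12pm) (11am,12pm,10am,12pm,11am) (11am,12pm,10am,12pm,12pm) (11am,12pm,10am,1pm,11am) (11am,12pm,10am,1pm,12pm) (12pm,12pm,9am,1pm,11am) (12pm,12pm,9am,1pm,12pm) (12pm,12pm,10am,1pm,11am) (12pm,12pm,10am,1pm,12pm) (12pm,12pm,11am,1pm,12pm) — 19.
Onboarding=11am: (10am,12pm,9am,11am,11am) (10am,12pm,9am,11am,12pm) (10am,12pm,9am,12pm,11am) (10am,12pm,9am,12pm,12pm) (10am,12pm,9am,1pm,11am) (10am,12pm,9am,1pm,12pm) (11am,12pm,9am,12pm,11am) (11am,12pm,9am,12pm,12pm) (11am,12pm,9am,1pm,11am) (11am,12pm,9am,1pm,12pm) (11am,12pm,10am,12pm,11am) (11am,12pm,10am,12pm,12pm) (11am,12pm,10am,1pm,11am) (11am,12pm,10am,1pm,12pm) (12pm,12pm,9am,1pm,11am) (12pm,12pm,9am,1pm,12pm) (12pm,12pm,10am,1pm,11am) (12pm,12pm,10am,1pm,12pm) (12pm,12pm,11am,1pm,12pm) — 19.
Summing: 19 + 19 + 19 = 57.

57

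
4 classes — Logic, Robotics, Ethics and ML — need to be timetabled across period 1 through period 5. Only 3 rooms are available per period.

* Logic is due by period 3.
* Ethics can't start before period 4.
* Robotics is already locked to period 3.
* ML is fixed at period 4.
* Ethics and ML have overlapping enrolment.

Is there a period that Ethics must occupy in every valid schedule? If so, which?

period 5

Ethics's window is period 4–period 5.
ML is fixed at period 4, and Ethics can't share a period with ML.
So Ethics must be period 5.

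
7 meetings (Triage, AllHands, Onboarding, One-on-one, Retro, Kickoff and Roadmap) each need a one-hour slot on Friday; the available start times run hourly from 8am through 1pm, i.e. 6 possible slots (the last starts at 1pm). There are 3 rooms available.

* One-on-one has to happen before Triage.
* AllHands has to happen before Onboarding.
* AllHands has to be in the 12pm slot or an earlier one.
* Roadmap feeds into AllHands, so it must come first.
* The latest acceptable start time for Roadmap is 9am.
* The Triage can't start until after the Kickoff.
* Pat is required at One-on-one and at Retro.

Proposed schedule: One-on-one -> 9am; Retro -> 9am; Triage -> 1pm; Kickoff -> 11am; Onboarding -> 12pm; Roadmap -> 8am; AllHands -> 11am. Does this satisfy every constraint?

One-on-one has to happen before Triage — holds.
AllHands has to be in the 12pm slot or an earlier one — holds.
The latest acceptable start time for Roadmap is 9am — holds.
AllHands has to happen before Onboarding — holds.
Pat is required at One-on-one and at Retro — violated.
The Triage can't start until after the Kickoff — holds.
There are 3 rooms available — holds.
Roadmap feeds into AllHands, so it must come first — holds.

Invalid. Pat is required at One-on-one and at Retro.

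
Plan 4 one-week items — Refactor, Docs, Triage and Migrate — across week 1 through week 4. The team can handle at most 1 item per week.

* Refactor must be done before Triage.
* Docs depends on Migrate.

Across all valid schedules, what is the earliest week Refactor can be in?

week 1

Downstream work caps Refactor at week 3.
Refactor at week 1 is achievable: Docs -> week 3, Triage -> week 4, Refactor -> week 1, Migrate -> week 2.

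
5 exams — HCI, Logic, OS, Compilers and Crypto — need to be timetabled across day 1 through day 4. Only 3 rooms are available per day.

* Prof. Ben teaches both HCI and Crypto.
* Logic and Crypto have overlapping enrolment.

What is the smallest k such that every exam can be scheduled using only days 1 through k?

With at most 3 per day and 5 exams, at least 2 days are needed.
2 works (last occupied day: day 2): for example Compilers in day 2, Crypto in day 2, OS in day 1, Logic in day 1, HCI in day 1.

2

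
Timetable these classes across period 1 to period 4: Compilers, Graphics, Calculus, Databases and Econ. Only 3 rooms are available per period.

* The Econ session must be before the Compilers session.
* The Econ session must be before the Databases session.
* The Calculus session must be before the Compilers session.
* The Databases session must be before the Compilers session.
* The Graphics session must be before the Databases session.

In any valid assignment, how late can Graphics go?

period 2

Downstream work caps Graphics at period 2.
Graphics at period 2 is achievable: Calculus in period 1, Compilers in period 4, Graphics in period 2, Databases in period 3, Econ in period 1.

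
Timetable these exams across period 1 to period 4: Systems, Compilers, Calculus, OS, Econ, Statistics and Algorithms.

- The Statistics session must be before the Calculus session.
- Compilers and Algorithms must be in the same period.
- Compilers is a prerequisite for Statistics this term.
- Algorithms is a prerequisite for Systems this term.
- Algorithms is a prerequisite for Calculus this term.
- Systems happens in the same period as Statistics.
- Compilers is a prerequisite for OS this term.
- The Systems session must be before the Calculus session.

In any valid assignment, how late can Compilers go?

Downstream work caps Compilers at period 2.
Compilers at period 2 is achievable: Systems=period 3; Econ=period 1; Calculus=period 4; Algorithms=period 2; Compilers=period 2; OS=period 3; Statistics=period 3.

period 2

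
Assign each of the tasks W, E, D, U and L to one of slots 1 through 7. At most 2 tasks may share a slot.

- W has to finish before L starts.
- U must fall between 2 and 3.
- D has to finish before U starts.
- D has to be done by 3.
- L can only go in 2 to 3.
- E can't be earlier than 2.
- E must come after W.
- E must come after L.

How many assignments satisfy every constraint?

39

Splitting on W: it can be 1 (27), 2 (12). Listing each branch's schedules as (E, D, U, L):
W=1: (3,1,2,2) (3,1,3,2) (3,2,3,2) (4,1,2,2) (4,1,2,3) (4,1,3,2) (4,1,3,3) (4,2,3,2) (4,2,3,3) (5,1,2,2) (5,1,2,3) (5,1,3,2) (5,1,3,3) (5,2,3,2) (5,2,3,3) (6,1,2,2) (6,1,2,3) (6,1,3,2) (6,1,3,3) (6,2,3,2) (6,2,3,3) (7,1,2,2) (7,1,2,3) (7,1,3,2) (7,1,3,3) (7,2,3,2) (7,2,3,3) — 27.
W=2: (4,1,2,3) (4,1,3,3) (4,2,3,3) (5,1,2,3) (5,1,3,3) (5,2,3,3) (6,1,2,3) (6,1,3,3) (6,2,3,3) (7,1,2,3) (7,1,3,3) (7,2,3,3) — 12.
Summing: 27 + 12 = 39.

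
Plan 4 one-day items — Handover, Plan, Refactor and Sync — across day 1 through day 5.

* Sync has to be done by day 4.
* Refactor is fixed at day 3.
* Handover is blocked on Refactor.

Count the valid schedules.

Splitting on Handover: it can be day 4 (20), day 5 (20). Listing each branch's schedules as (Plan, Refactor, Sync) by day number:
Handover=day 4: (1,3,1) (1,3,2) (1,3,3) (1,3,4) (2,3,1) (2,3,2) (2,3,3) (2,3,4) (3,3,1) (3,3,2) (3,3,3) (3,3,4) (4,3,1) (4,3,2) (4,3,3) (4,3,4) (5,3,1) (5,3,2) (5,3,3) (5,3,4) — 20.
Handover=day 5: (1,3,1) (1,3,2) (1,3,3) (1,3,4) (2,3,1) (2,3,2) (2,3,3) (2,3,4) (3,3,1) (3,3,2) (3,3,3) (3,3,4) (4,3,1) (4,3,2) (4,3,3) (4,3,4) (5,3,1) (5,3,2) (5,3,3) (5,3,4) — 20.
Summing: 20 + 20 = 40.

40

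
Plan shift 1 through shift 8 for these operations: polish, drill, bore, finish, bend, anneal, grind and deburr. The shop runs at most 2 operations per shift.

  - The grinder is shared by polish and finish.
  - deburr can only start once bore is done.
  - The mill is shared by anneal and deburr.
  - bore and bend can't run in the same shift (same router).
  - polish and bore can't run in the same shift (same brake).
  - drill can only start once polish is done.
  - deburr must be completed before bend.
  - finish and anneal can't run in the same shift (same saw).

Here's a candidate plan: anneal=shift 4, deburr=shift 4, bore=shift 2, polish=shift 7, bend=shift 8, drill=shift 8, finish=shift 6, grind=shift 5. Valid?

The grinder is shared by polish and finish — holds.
The shop runs at most 2 operations per shift — holds.
drill can only start once polish is done — holds.
finish and anneal can't run in the same shift (same saw) — holds.
bore and bend can't run in the same shift (same router) — holds.
polish and bore can't run in the same shift (same brake) — holds.
deburr must be completed before bend — holds.
deburr can only start once bore is done — holds.
The mill is shared by anneal and deburr — violated.

Invalid. The mill is shared by anneal and deburr.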